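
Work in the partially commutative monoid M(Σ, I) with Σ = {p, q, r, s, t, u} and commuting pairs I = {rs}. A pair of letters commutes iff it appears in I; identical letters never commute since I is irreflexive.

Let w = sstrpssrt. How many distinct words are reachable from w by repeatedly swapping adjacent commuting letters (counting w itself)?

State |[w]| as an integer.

3

drop 0:s onto floor
drop 1:s onto {0:s}
drop 2:t onto {1:s}
drop 3:r onto {2:t}
drop 4:p onto {3:r}
drop 5:s onto {4:p}
drop 6:s onto {5:s}
drop 7:r onto {4:p}
drop 8:t onto {6:s, 7:r}
ground layer = {0:s}
drop-orders for the pieces not yet dropped (sum over which currently-grounded one goes next):
  1 to go: {8} 1
  2 to go: {6,8} 1  {7,8} 1
  3 to go: {5,6,8} 1  {6,7,8} 2
  4 to go: {5,6,7,8} 3
  5 to go: {4,5,6,7,8} 3
  6 to go: {3,4,5,6,7,8} 3
  7 to go: {2,3,4,5,6,7,8} 3
  if 0:s drops first: 3 orders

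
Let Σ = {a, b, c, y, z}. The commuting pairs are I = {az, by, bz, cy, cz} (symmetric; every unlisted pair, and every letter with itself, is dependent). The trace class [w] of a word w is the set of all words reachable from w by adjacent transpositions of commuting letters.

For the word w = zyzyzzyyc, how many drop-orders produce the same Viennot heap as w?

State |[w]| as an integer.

9

drop 0:z onto floor
drop 1:y onto {0:z}
drop 2:z onto {1:y}
drop 3:y onto {2:z}
drop 4:z onto {3:y}
drop 5:z onto {4:z}
drop 6:y onto {5:z}
drop 7:y onto {6:y}
drop 8:c onto floor
ground layer = {0:z, 8:c}
drop-orders for the pieces not yet dropped (sum over which currently-grounded one goes next):
  1 to go: {7} 1  {8} 1
  2 to go: {6,7} 1  {7,8} 2
  3 to go: {5,6,7} 1  {6,7,8} 3
  4 to go: {4,5,6,7} 1  {5,6,7,8} 4
  5 to go: {3,4,5,6,7} 1  {4,5,6,7,8} 5
  6 to go: {2,3,4,5,6,7} 1  {3,4,5,6,7,8} 6
  7 to go: {1,2,3,4,5,6,7} 1  {2,3,4,5,6,7,8} 7
  if 0:z drops first: 8 orders
  if 8:c drops first: 1 orders
heap linearizations: 9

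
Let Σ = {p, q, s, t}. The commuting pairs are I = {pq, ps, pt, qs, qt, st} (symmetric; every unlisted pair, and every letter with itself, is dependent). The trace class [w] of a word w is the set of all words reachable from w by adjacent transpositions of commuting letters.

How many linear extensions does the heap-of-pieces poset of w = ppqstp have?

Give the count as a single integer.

#0=p has no predecessor
#1=p depends on [0:p]
#2=q has no predecessor
#3=s has no predecessor
#4=t has no predecessor
#5=p depends on [1:p]
sources: [0:p, 2:q, 3:s, 4:t]
N(rest) = Σ N(rest − s) over sources s of rest; N(one piece) = 1:
  size 1 → [2]=1  [3]=1  [4]=1  [5]=1
  size 2 → [1,5]=1  [2,3]=2  [2,4]=2  [2,5]=2  [3,4]=2  [3,5]=2  [4,5]=2
  size 3 → [0,1,5]=1  [1,2,5]=3  [1,3,5]=3  [1,4,5]=3  [2,3,4]=6  [2,3,5]=6  [2,4,5]=6  [3,4,5]=6
  size 4 → [0,1,2,5]=4  [0,1,3,5]=4  [0,1,4,5]=4  [1,2,3,5]=12  [1,2,4,5]=12  [1,3,4,5]=12  [2,3,4,5]=24
  first=0(p) contributes 60
  first=2(q) contributes 20
  first=3(s) contributes 20
  first=4(t) contributes 20
|[w]| = 120

120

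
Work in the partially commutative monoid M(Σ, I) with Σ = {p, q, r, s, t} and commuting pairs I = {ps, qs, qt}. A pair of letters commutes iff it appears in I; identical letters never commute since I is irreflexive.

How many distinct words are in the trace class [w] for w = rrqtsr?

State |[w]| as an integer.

3

0(r) covers ∅
1(r) covers 0:r
2(q) covers 1:r
3(t) covers 1:r
4(s) covers 3:t
5(r) covers 2:q, 4:s
floor of heap: 0:r
completions by unplaced set U, small U first (add the entries for U minus each lowest piece of U):
  |U|=1: {5}:1
  |U|=2: {2,5}:1  {4,5}:1
  |U|=3: {2,4,5}:2  {3,4,5}:1
  |U|=4: {2,3,4,5}:3
  start at 0(r): 3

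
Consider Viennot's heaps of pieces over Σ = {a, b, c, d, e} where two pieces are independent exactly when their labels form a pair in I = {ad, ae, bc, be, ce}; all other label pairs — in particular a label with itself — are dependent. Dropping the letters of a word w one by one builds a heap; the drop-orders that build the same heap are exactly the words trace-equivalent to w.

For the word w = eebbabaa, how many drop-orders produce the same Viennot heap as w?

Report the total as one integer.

28

0(e) covers ∅
1(e) covers 0:e
2(b) covers ∅
3(b) covers 2:b
4(a) covers 3:b
5(b) covers 4:a
6(a) covers 5:b
7(a) covers 6:a
floor of heap: 0:e, 2:b
completions by unplaced set U, small U first (add the entries for U minus each lowest piece of U):
  |U|=1: {1}:1  {7}:1
  |U|=2: {0,1}:1  {1,7}:2  {6,7}:1
  |U|=3: {0,1,7}:3  {1,6,7}:3  {5,6,7}:1
  |U|=4: {0,1,6,7}:6  {1,5,6,7}:4  {4,5,6,7}:1
  |U|=5: {0,1,5,6,7}:10  {1,4,5,6,7}:5  {3,4,5,6,7}:1
  |U|=6: {0,1,4,5,6,7}:15  {1,3,4,5,6,7}:6  {2,3,4,5,6,7}:1
  start at 0(e): 7
  start at 2(b): 21
sum over floor = 28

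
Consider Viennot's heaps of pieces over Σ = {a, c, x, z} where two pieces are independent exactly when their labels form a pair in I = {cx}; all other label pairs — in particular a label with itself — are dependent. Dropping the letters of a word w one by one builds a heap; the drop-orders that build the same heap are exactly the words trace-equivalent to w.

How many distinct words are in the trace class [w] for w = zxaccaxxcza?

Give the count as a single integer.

piece 0:z — minimal
piece 1:x rests on {0:z}
piece 2:a rests on {1:x}
piece 3:c rests on {2:a}
piece 4:c rests on {3:c}
piece 5:a rests on {4:c}
piece 6:x rests on {5:a}
piece 7:x rests on {6:x}
piece 8:c rests on {5:a}
piece 9:z rests on {7:x, 8:c}
piece 10:a rests on {9:z}
minimal pieces: {0:z}
ways to finish when only these pieces remain (= sum over removing one remaining piece with nothing left below it):
  1 left: {10}→1
  2 left: {9,10}→1
  3 left: {7,9,10}→1  {8,9,10}→1
  4 left: {6,7,9,10}→1  {7,8,9,10}→2
  5 left: {6,7,8,9,10}→3
  6 left: {5,6,7,8,9,10}→3
  7 left: {4,5,6,7,8,9,10}→3
  8 left: {3,4,5,6,7,8,9,10}→3
  9 left: {2,3,4,5,6,7,8,9,10}→3
  placing 0:z first → 3 extensions

3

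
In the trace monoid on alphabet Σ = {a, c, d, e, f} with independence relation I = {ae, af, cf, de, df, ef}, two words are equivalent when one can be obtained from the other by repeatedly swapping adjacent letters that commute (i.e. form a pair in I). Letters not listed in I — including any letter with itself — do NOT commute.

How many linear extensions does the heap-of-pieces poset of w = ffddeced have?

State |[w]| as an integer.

piece 0:f — minimal
piece 1:f rests on {0:f}
piece 2:d — minimal
piece 3:d rests on {2:d}
piece 4:e — minimal
piece 5:c rests on {3:d, 4:e}
piece 6:e rests on {5:c}
piece 7:d rests on {5:c}
minimal pieces: {0:f, 2:d, 4:e}
ways to finish when only these pieces remain (= sum over removing one remaining piece with nothing left below it):
  1 left: {1}→1  {6}→1  {7}→1
  2 left: {0,1}→1  {1,6}→2  {1,7}→2  {6,7}→2
  3 left: {0,1,6}→3  {0,1,7}→3  {1,6,7}→6  {5,6,7}→2
  4 left: {0,1,6,7}→12  {1,5,6,7}→8  {3,5,6,7}→2  {4,5,6,7}→2
  5 left: {0,1,5,6,7}→20  {1,3,5,6,7}→10  {1,4,5,6,7}→10  {2,3,5,6,7}→2  {3,4,5,6,7}→4
  6 left: {0,1,3,5,6,7}→30  {0,1,4,5,6,7}→30  {1,2,3,5,6,7}→12  {1,3,4,5,6,7}→24  {2,3,4,5,6,7}→6
  placing 0:f first → 42 extensions
  placing 2:d first → 84 extensions
  placing 4:e first → 42 extensions
total linear extensions = 168

168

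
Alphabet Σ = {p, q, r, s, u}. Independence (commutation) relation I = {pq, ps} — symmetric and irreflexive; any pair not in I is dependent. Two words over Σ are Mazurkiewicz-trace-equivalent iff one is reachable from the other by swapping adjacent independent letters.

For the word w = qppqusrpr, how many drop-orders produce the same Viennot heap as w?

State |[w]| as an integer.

6

#0=q has no predecessor
#1=p has no predecessor
#2=p depends on [1:p]
#3=q depends on [0:q]
#4=u depends on [2:p, 3:q]
#5=s depends on [4:u]
#6=r depends on [5:s]
#7=p depends on [6:r]
#8=r depends on [7:p]
sources: [0:q, 1:p]
N(rest) = Σ N(rest − s) over sources s of rest; N(one piece) = 1:
  size 1 → [8]=1
  size 2 → [7,8]=1
  size 3 → [6,7,8]=1
  size 4 → [5,6,7,8]=1
  size 5 → [4,5,6,7,8]=1
  size 6 → [2,4,5,6,7,8]=1  [3,4,5,6,7,8]=1
  size 7 → [0,3,4,5,6,7,8]=1  [1,2,4,5,6,7,8]=1  [2,3,4,5,6,7,8]=2
  first=0(q) contributes 3
  first=1(p) contributes 3
|[w]| = 6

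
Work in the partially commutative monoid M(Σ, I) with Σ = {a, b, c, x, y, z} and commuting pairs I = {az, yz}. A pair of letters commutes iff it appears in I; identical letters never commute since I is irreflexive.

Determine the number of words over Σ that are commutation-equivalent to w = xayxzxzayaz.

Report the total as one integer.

10

drop 0:x onto floor
drop 1:a onto {0:x}
drop 2:y onto {1:a}
drop 3:x onto {2:y}
drop 4:z onto {3:x}
drop 5:x onto {4:z}
drop 6:z onto {5:x}
drop 7:a onto {5:x}
drop 8:y onto {7:a}
drop 9:a onto {8:y}
drop 10:z onto {6:z}
ground layer = {0:x}
drop-orders for the pieces not yet dropped (sum over which currently-grounded one goes next):
  1 to go: {9} 1  {10} 1
  2 to go: {6,10} 1  {8,9} 1  {9,10} 2
  3 to go: {6,9,10} 3  {7,8,9} 1  {8,9,10} 3
  4 to go: {6,8,9,10} 6  {7,8,9,10} 4
  5 to go: {6,7,8,9,10} 10
  6 to go: {5,6,7,8,9,10} 10
  7 to go: {4,5,6,7,8,9,10} 10
  8 to go: {3,4,5,6,7,8,9,10} 10
  9 to go: {2,3,4,5,6,7,8,9,10} 10
  if 0:x drops first: 10 orders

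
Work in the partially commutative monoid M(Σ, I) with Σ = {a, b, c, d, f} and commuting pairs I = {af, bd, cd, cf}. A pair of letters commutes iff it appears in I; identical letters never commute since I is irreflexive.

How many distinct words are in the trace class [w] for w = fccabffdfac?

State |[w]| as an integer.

drop 0:f onto floor
drop 1:c onto floor
drop 2:c onto {1:c}
drop 3:a onto {2:c}
drop 4:b onto {0:f, 3:a}
drop 5:f onto {4:b}
drop 6:f onto {5:f}
drop 7:d onto {6:f}
drop 8:f onto {7:d}
drop 9:a onto {7:d}
drop 10:c onto {9:a}
ground layer = {0:f, 1:c}
drop-orders for the pieces not yet dropped (sum over which currently-grounded one goes next):
  1 to go: {8} 1  {10} 1
  2 to go: {8,10} 2  {9,10} 1
  3 to go: {8,9,10} 3
  4 to go: {7,8,9,10} 3
  5 to go: {6,7,8,9,10} 3
  6 to go: {5,6,7,8,9,10} 3
  7 to go: {4,5,6,7,8,9,10} 3
  8 to go: {0,4,5,6,7,8,9,10} 3  {3,4,5,6,7,8,9,10} 3
  9 to go: {0,3,4,5,6,7,8,9,10} 6  {2,3,4,5,6,7,8,9,10} 3
  if 0:f drops first: 3 orders
  if 1:c drops first: 9 orders
heap linearizations: 12

12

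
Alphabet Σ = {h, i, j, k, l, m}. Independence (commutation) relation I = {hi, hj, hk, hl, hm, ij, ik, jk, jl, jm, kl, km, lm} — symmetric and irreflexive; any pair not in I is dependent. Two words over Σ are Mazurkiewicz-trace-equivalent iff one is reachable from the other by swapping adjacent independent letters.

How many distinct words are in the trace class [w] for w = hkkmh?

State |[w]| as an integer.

0(h) covers ∅
1(k) covers ∅
2(k) covers 1:k
3(m) covers ∅
4(h) covers 0:h
floor of heap: 0:h, 1:k, 3:m
completions by unplaced set U, small U first (add the entries for U minus each lowest piece of U):
  |U|=1: {2}:1  {3}:1  {4}:1
  |U|=2: {0,4}:1  {1,2}:1  {2,3}:2  {2,4}:2  {3,4}:2
  |U|=3: {0,2,4}:3  {0,3,4}:3  {1,2,3}:3  {1,2,4}:3  {2,3,4}:6
  start at 0(h): 12
  start at 1(k): 12
  start at 3(m): 6
sum over floor = 30

30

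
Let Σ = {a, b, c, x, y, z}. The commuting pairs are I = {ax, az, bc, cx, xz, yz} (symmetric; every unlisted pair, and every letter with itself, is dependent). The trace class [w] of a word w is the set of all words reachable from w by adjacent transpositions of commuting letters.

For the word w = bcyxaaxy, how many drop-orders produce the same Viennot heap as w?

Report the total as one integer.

12

drop 0:b onto floor
drop 1:c onto floor
drop 2:y onto {0:b, 1:c}
drop 3:x onto {2:y}
drop 4:a onto {2:y}
drop 5:a onto {4:a}
drop 6:x onto {3:x}
drop 7:y onto {5:a, 6:x}
ground layer = {0:b, 1:c}
drop-orders for the pieces not yet dropped (sum over which currently-grounded one goes next):
  1 to go: {7} 1
  2 to go: {5,7} 1  {6,7} 1
  3 to go: {3,6,7} 1  {4,5,7} 1  {5,6,7} 2
  4 to go: {3,5,6,7} 3  {4,5,6,7} 3
  5 to go: {3,4,5,6,7} 6
  6 to go: {2,3,4,5,6,7} 6
  if 0:b drops first: 6 orders
  if 1:c drops first: 6 orders
heap linearizations: 12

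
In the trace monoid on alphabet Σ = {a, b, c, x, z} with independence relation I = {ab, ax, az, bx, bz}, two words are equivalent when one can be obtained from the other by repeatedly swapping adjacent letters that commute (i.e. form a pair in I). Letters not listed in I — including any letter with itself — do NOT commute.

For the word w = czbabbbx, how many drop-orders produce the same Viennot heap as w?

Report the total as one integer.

drop 0:c onto floor
drop 1:z onto {0:c}
drop 2:b onto {0:c}
drop 3:a onto {0:c}
drop 4:b onto {2:b}
drop 5:b onto {4:b}
drop 6:b onto {5:b}
drop 7:x onto {1:z}
ground layer = {0:c}
drop-orders for the pieces not yet dropped (sum over which currently-grounded one goes next):
  1 to go: {3} 1  {6} 1  {7} 1
  2 to go: {1,7} 1  {3,6} 2  {3,7} 2  {5,6} 1  {6,7} 2
  3 to go: {1,3,7} 3  {1,6,7} 3  {3,5,6} 3  {3,6,7} 6  {4,5,6} 1  {5,6,7} 3
  4 to go: {1,3,6,7} 12  {1,5,6,7} 6  {2,4,5,6} 1  {3,4,5,6} 4  {3,5,6,7} 12  {4,5,6,7} 4
  5 to go: {1,3,5,6,7} 30  {1,4,5,6,7} 10  {2,3,4,5,6} 5  {2,4,5,6,7} 5  {3,4,5,6,7} 20
  6 to go: {1,2,4,5,6,7} 15  {1,3,4,5,6,7} 60  {2,3,4,5,6,7} 30
  if 0:c drops first: 105 orders

105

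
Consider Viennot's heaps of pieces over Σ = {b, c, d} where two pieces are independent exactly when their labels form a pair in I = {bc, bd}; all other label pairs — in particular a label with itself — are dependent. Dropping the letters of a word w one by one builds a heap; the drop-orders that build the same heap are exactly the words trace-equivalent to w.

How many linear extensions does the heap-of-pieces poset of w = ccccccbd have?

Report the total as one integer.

8

piece 0:c — minimal
piece 1:c rests on {0:c}
piece 2:c rests on {1:c}
piece 3:c rests on {2:c}
piece 4:c rests on {3:c}
piece 5:c rests on {4:c}
piece 6:b — minimal
piece 7:d rests on {5:c}
minimal pieces: {0:c, 6:b}
ways to finish when only these pieces remain (= sum over removing one remaining piece with nothing left below it):
  1 left: {6}→1  {7}→1
  2 left: {5,7}→1  {6,7}→2
  3 left: {4,5,7}→1  {5,6,7}→3
  4 left: {3,4,5,7}→1  {4,5,6,7}→4
  5 left: {2,3,4,5,7}→1  {3,4,5,6,7}→5
  6 left: {1,2,3,4,5,7}→1  {2,3,4,5,6,7}→6
  placing 0:c first → 7 extensions
  placing 6:b first → 1 extensions
total linear extensions = 8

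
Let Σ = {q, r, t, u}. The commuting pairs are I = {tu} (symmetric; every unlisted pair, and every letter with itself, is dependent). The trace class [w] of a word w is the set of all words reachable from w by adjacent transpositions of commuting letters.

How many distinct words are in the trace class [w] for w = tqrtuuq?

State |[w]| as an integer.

#0=t has no predecessor
#1=q depends on [0:t]
#2=r depends on [1:q]
#3=t depends on [2:r]
#4=u depends on [2:r]
#5=u depends on [4:u]
#6=q depends on [3:t, 5:u]
sources: [0:t]
N(rest) = Σ N(rest − s) over sources s of rest; N(one piece) = 1:
  size 1 → [6]=1
  size 2 → [3,6]=1  [5,6]=1
  size 3 → [3,5,6]=2  [4,5,6]=1
  size 4 → [3,4,5,6]=3
  size 5 → [2,3,4,5,6]=3
  first=0(t) contributes 3

3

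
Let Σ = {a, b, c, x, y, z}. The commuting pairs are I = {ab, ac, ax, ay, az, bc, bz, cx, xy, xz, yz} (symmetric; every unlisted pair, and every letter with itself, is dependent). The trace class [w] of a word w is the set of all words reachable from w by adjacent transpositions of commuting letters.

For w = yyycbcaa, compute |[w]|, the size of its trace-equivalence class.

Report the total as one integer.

piece 0:y — minimal
piece 1:y rests on {0:y}
piece 2:y rests on {1:y}
piece 3:c rests on {2:y}
piece 4:b rests on {2:y}
piece 5:c rests on {3:c}
piece 6:a — minimal
piece 7:a rests on {6:a}
minimal pieces: {0:y, 6:a}
ways to finish when only these pieces remain (= sum over removing one remaining piece with nothing left below it):
  1 left: {4}→1  {5}→1  {7}→1
  2 left: {3,5}→1  {4,5}→2  {4,7}→2  {5,7}→2  {6,7}→1
  3 left: {3,4,5}→3  {3,5,7}→3  {4,5,7}→6  {4,6,7}→3  {5,6,7}→3
  4 left: {2,3,4,5}→3  {3,4,5,7}→12  {3,5,6,7}→6  {4,5,6,7}→12
  5 left: {1,2,3,4,5}→3  {2,3,4,5,7}→15  {3,4,5,6,7}→30
  6 left: {0,1,2,3,4,5}→3  {1,2,3,4,5,7}→18  {2,3,4,5,6,7}→45
  placing 0:y first → 63 extensions
  placing 6:a first → 21 extensions
total linear extensions = 84

84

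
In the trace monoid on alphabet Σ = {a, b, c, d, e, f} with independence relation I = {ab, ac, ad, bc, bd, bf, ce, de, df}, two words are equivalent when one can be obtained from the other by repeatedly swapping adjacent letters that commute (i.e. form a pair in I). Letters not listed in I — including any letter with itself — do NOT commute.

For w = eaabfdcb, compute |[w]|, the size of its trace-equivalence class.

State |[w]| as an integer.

99

#0=e has no predecessor
#1=a depends on [0:e]
#2=a depends on [1:a]
#3=b depends on [0:e]
#4=f depends on [2:a]
#5=d has no predecessor
#6=c depends on [4:f, 5:d]
#7=b depends on [3:b]
sources: [0:e, 5:d]
N(rest) = Σ N(rest − s) over sources s of rest; N(one piece) = 1:
  size 1 → [6]=1  [7]=1
  size 2 → [3,7]=1  [4,6]=1  [5,6]=1  [6,7]=2
  size 3 → [2,4,6]=1  [3,6,7]=3  [4,5,6]=2  [4,6,7]=3  [5,6,7]=3
  size 4 → [1,2,4,6]=1  [2,4,5,6]=3  [2,4,6,7]=4  [3,4,6,7]=6  [3,5,6,7]=6  [4,5,6,7]=8
  size 5 → [1,2,4,5,6]=4  [1,2,4,6,7]=5  [2,3,4,6,7]=10  [2,4,5,6,7]=15  [3,4,5,6,7]=20
  size 6 → [1,2,3,4,6,7]=15  [1,2,4,5,6,7]=24  [2,3,4,5,6,7]=45
  first=0(e) contributes 84
  first=5(d) contributes 15
|[w]| = 99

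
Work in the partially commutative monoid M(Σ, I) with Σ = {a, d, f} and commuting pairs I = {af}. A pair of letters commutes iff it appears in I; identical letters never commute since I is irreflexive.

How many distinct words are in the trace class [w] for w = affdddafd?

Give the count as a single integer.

piece 0:a — minimal
piece 1:f — minimal
piece 2:f rests on {1:f}
piece 3:d rests on {0:a, 2:f}
piece 4:d rests on {3:d}
piece 5:d rests on {4:d}
piece 6:a rests on {5:d}
piece 7:f rests on {5:d}
piece 8:d rests on {6:a, 7:f}
minimal pieces: {0:a, 1:f}
ways to finish when only these pieces remain (= sum over removing one remaining piece with nothing left below it):
  1 left: {8}→1
  2 left: {6,8}→1  {7,8}→1
  3 left: {6,7,8}→2
  4 left: {5,6,7,8}→2
  5 left: {4,5,6,7,8}→2
  6 left: {3,4,5,6,7,8}→2
  7 left: {0,3,4,5,6,7,8}→2  {2,3,4,5,6,7,8}→2
  placing 0:a first → 2 extensions
  placing 1:f first → 4 extensions
total linear extensions = 6

6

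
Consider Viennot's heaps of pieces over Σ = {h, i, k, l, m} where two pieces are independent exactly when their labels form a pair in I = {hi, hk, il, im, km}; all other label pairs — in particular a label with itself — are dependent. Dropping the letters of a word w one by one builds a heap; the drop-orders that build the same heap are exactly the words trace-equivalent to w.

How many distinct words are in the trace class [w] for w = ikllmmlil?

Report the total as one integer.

#0=i has no predecessor
#1=k depends on [0:i]
#2=l depends on [1:k]
#3=l depends on [2:l]
#4=m depends on [3:l]
#5=m depends on [4:m]
#6=l depends on [5:m]
#7=i depends on [1:k]
#8=l depends on [6:l]
sources: [0:i]
N(rest) = Σ N(rest − s) over sources s of rest; N(one piece) = 1:
  size 1 → [7]=1  [8]=1
  size 2 → [6,8]=1  [7,8]=2
  size 3 → [5,6,8]=1  [6,7,8]=3
  size 4 → [4,5,6,8]=1  [5,6,7,8]=4
  size 5 → [3,4,5,6,8]=1  [4,5,6,7,8]=5
  size 6 → [2,3,4,5,6,8]=1  [3,4,5,6,7,8]=6
  size 7 → [2,3,4,5,6,7,8]=7
  first=0(i) contributes 7

7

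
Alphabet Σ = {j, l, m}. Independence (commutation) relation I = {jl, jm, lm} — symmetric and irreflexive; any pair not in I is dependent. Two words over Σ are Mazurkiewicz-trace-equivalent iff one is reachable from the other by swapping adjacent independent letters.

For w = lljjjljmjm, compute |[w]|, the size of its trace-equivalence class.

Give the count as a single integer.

2520

piece 0:l — minimal
piece 1:l rests on {0:l}
piece 2:j — minimal
piece 3:j rests on {2:j}
piece 4:j rests on {3:j}
piece 5:l rests on {1:l}
piece 6:j rests on {4:j}
piece 7:m — minimal
piece 8:j rests on {6:j}
piece 9:m rests on {7:m}
minimal pieces: {0:l, 2:j, 7:m}
ways to finish when only these pieces remain (= sum over removing one remaining piece with nothing left below it):
  1 left: {5}→1  {8}→1  {9}→1
  2 left: {1,5}→1  {5,8}→2  {5,9}→2  {6,8}→1  {7,9}→1  {8,9}→2
  3 left: {0,1,5}→1  {1,5,8}→3  {1,5,9}→3  {4,6,8}→1  {5,6,8}→3  {5,7,9}→3  {5,8,9}→6  {6,8,9}→3  {7,8,9}→3
  4 left: {0,1,5,8}→4  {0,1,5,9}→4  {1,5,6,8}→6  {1,5,7,9}→6  {1,5,8,9}→12  {3,4,6,8}→1  {4,5,6,8}→4  {4,6,8,9}→4  {5,6,8,9}→12  {5,7,8,9}→12  {6,7,8,9}→6
  5 left: {0,1,5,6,8}→10  {0,1,5,7,9}→10  {0,1,5,8,9}→20  {1,4,5,6,8}→10  {1,5,6,8,9}→30  {1,5,7,8,9}→30  {2,3,4,6,8}→1  {3,4,5,6,8}→5  {3,4,6,8,9}→5  {4,5,6,8,9}→20  {4,6,7,8,9}→10  {5,6,7,8,9}→30
  6 left: {0,1,4,5,6,8}→20  {0,1,5,6,8,9}→60  {0,1,5,7,8,9}→60  {1,3,4,5,6,8}→15  {1,4,5,6,8,9}→60  {1,5,6,7,8,9}→90  {2,3,4,5,6,8}→6  {2,3,4,6,8,9}→6  {3,4,5,6,8,9}→30  {3,4,6,7,8,9}→15  {4,5,6,7,8,9}→60
  7 left: {0,1,3,4,5,6,8}→35  {0,1,4,5,6,8,9}→140  {0,1,5,6,7,8,9}→210  {1,2,3,4,5,6,8}→21  {1,3,4,5,6,8,9}→105  {1,4,5,6,7,8,9}→210  {2,3,4,5,6,8,9}→42  {2,3,4,6,7,8,9}→21  {3,4,5,6,7,8,9}→105
  8 left: {0,1,2,3,4,5,6,8}→56  {0,1,3,4,5,6,8,9}→280  {0,1,4,5,6,7,8,9}→560  {1,2,3,4,5,6,8,9}→168  {1,3,4,5,6,7,8,9}→420  {2,3,4,5,6,7,8,9}→168
  placing 0:l first → 756 extensions
  placing 2:j first → 1260 extensions
  placing 7:m first → 504 extensions
total linear extensions = 2520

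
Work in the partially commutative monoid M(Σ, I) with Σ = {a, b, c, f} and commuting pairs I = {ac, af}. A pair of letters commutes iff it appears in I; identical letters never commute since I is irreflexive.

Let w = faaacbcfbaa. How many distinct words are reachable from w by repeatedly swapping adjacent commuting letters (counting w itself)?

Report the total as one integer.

drop 0:f onto floor
drop 1:a onto floor
drop 2:a onto {1:a}
drop 3:a onto {2:a}
drop 4:c onto {0:f}
drop 5:b onto {3:a, 4:c}
drop 6:c onto {5:b}
drop 7:f onto {6:c}
drop 8:b onto {7:f}
drop 9:a onto {8:b}
drop 10:a onto {9:a}
ground layer = {0:f, 1:a}
drop-orders for the pieces not yet dropped (sum over which currently-grounded one goes next):
  1 to go: {10} 1
  2 to go: {9,10} 1
  3 to go: {8,9,10} 1
  4 to go: {7,8,9,10} 1
  5 to go: {6,7,8,9,10} 1
  6 to go: {5,6,7,8,9,10} 1
  7 to go: {3,5,6,7,8,9,10} 1  {4,5,6,7,8,9,10} 1
  8 to go: {0,4,5,6,7,8,9,10} 1  {2,3,5,6,7,8,9,10} 1  {3,4,5,6,7,8,9,10} 2
  9 to go: {0,3,4,5,6,7,8,9,10} 3  {1,2,3,5,6,7,8,9,10} 1  {2,3,4,5,6,7,8,9,10} 3
  if 0:f drops first: 4 orders
  if 1:a drops first: 6 orders
heap linearizations: 10

10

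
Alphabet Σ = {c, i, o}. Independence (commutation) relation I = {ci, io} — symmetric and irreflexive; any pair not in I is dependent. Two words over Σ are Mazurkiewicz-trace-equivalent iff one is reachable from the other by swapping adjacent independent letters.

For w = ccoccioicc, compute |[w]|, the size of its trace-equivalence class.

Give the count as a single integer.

#0=c has no predecessor
#1=c depends on [0:c]
#2=o depends on [1:c]
#3=c depends on [2:o]
#4=c depends on [3:c]
#5=i has no predecessor
#6=o depends on [4:c]
#7=i depends on [5:i]
#8=c depends on [6:o]
#9=c depends on [8:c]
sources: [0:c, 5:i]
N(rest) = Σ N(rest − s) over sources s of rest; N(one piece) = 1:
  size 1 → [7]=1  [9]=1
  size 2 → [5,7]=1  [7,9]=2  [8,9]=1
  size 3 → [5,7,9]=3  [6,8,9]=1  [7,8,9]=3
  size 4 → [4,6,8,9]=1  [5,7,8,9]=6  [6,7,8,9]=4
  size 5 → [3,4,6,8,9]=1  [4,6,7,8,9]=5  [5,6,7,8,9]=10
  size 6 → [2,3,4,6,8,9]=1  [3,4,6,7,8,9]=6  [4,5,6,7,8,9]=15
  size 7 → [1,2,3,4,6,8,9]=1  [2,3,4,6,7,8,9]=7  [3,4,5,6,7,8,9]=21
  size 8 → [0,1,2,3,4,6,8,9]=1  [1,2,3,4,6,7,8,9]=8  [2,3,4,5,6,7,8,9]=28
  first=0(c) contributes 36
  first=5(i) contributes 9
|[w]| = 45

45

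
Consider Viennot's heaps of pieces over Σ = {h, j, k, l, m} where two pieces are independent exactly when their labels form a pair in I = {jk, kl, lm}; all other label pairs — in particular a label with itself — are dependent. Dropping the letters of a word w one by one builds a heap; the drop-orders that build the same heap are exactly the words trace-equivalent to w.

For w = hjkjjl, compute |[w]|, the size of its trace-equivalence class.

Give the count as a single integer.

drop 0:h onto floor
drop 1:j onto {0:h}
drop 2:k onto {0:h}
drop 3:j onto {1:j}
drop 4:j onto {3:j}
drop 5:l onto {4:j}
ground layer = {0:h}
drop-orders for the pieces not yet dropped (sum over which currently-grounded one goes next):
  1 to go: {2} 1  {5} 1
  2 to go: {2,5} 2  {4,5} 1
  3 to go: {2,4,5} 3  {3,4,5} 1
  4 to go: {1,3,4,5} 1  {2,3,4,5} 4
  if 0:h drops first: 5 orders

5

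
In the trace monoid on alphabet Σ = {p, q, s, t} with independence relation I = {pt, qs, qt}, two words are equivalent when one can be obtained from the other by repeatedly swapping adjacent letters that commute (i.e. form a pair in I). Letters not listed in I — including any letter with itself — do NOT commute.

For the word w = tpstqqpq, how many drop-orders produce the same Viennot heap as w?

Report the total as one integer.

0(t) covers ∅
1(p) covers ∅
2(s) covers 0:t, 1:p
3(t) covers 2:s
4(q) covers 1:p
5(q) covers 4:q
6(p) covers 2:s, 5:q
7(q) covers 6:p
floor of heap: 0:t, 1:p
completions by unplaced set U, small U first (add the entries for U minus each lowest piece of U):
  |U|=1: {3}:1  {7}:1
  |U|=2: {3,7}:2  {6,7}:1
  |U|=3: {3,6,7}:3  {5,6,7}:1
  |U|=4: {2,3,6,7}:3  {3,5,6,7}:4  {4,5,6,7}:1
  |U|=5: {0,2,3,6,7}:3  {2,3,5,6,7}:7  {3,4,5,6,7}:5
  |U|=6: {0,2,3,5,6,7}:10  {2,3,4,5,6,7}:12
  start at 0(t): 12
  start at 1(p): 22
sum over floor = 34

34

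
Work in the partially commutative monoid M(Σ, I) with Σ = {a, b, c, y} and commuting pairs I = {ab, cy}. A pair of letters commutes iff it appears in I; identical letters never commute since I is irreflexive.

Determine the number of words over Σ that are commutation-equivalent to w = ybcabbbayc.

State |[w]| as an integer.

0(y) covers ∅
1(b) covers 0:y
2(c) covers 1:b
3(a) covers 2:c
4(b) covers 2:c
5(b) covers 4:b
6(b) covers 5:b
7(a) covers 3:a
8(y) covers 6:b, 7:a
9(c) covers 6:b, 7:a
floor of heap: 0:y
completions by unplaced set U, small U first (add the entries for U minus each lowest piece of U):
  |U|=1: {8}:1  {9}:1
  |U|=2: {8,9}:2
  |U|=3: {6,8,9}:2  {7,8,9}:2
  |U|=4: {3,7,8,9}:2  {5,6,8,9}:2  {6,7,8,9}:4
  |U|=5: {3,6,7,8,9}:6  {4,5,6,8,9}:2  {5,6,7,8,9}:6
  |U|=6: {3,5,6,7,8,9}:12  {4,5,6,7,8,9}:8
  |U|=7: {3,4,5,6,7,8,9}:20
  |U|=8: {2,3,4,5,6,7,8,9}:20
  start at 0(y): 20

20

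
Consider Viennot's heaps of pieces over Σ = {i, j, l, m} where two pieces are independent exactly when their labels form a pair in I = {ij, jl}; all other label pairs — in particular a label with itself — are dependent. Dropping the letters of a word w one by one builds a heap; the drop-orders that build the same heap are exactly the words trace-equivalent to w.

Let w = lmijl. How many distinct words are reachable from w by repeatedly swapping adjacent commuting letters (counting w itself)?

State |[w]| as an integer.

3

piece 0:l — minimal
piece 1:m rests on {0:l}
piece 2:i rests on {1:m}
piece 3:j rests on {1:m}
piece 4:l rests on {2:i}
minimal pieces: {0:l}
ways to finish when only these pieces remain (= sum over removing one remaining piece with nothing left below it):
  1 left: {3}→1  {4}→1
  2 left: {2,4}→1  {3,4}→2
  3 left: {2,3,4}→3
  placing 0:l first → 3 extensions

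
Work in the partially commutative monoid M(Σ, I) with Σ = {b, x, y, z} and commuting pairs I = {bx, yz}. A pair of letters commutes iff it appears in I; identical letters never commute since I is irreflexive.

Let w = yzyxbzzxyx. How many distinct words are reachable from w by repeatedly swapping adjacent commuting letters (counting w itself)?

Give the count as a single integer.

piece 0:y — minimal
piece 1:z — minimal
piece 2:y rests on {0:y}
piece 3:x rests on {1:z, 2:y}
piece 4:b rests on {1:z, 2:y}
piece 5:z rests on {3:x, 4:b}
piece 6:z rests on {5:z}
piece 7:x rests on {6:z}
piece 8:y rests on {7:x}
piece 9:x rests on {8:y}
minimal pieces: {0:y, 1:z}
ways to finish when only these pieces remain (= sum over removing one remaining piece with nothing left below it):
  1 left: {9}→1
  2 left: {8,9}→1
  3 left: {7,8,9}→1
  4 left: {6,7,8,9}→1
  5 left: {5,6,7,8,9}→1
  6 left: {3,5,6,7,8,9}→1  {4,5,6,7,8,9}→1
  7 left: {3,4,5,6,7,8,9}→2
  8 left: {1,3,4,5,6,7,8,9}→2  {2,3,4,5,6,7,8,9}→2
  placing 0:y first → 4 extensions
  placing 1:z first → 2 extensions
total linear extensions = 6

6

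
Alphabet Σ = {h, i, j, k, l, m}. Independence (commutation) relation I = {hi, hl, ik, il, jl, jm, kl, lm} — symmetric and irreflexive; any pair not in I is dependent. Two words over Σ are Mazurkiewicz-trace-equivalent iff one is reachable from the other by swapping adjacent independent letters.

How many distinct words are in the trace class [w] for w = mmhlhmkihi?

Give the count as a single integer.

60

#0=m has no predecessor
#1=m depends on [0:m]
#2=h depends on [1:m]
#3=l has no predecessor
#4=h depends on [2:h]
#5=m depends on [4:h]
#6=k depends on [5:m]
#7=i depends on [5:m]
#8=h depends on [6:k]
#9=i depends on [7:i]
sources: [0:m, 3:l]
N(rest) = Σ N(rest − s) over sources s of rest; N(one piece) = 1:
  size 1 → [3]=1  [8]=1  [9]=1
  size 2 → [3,8]=2  [3,9]=2  [6,8]=1  [7,9]=1  [8,9]=2
  size 3 → [3,6,8]=3  [3,7,9]=3  [3,8,9]=6  [6,8,9]=3  [7,8,9]=3
  size 4 → [3,6,8,9]=12  [3,7,8,9]=12  [6,7,8,9]=6
  size 5 → [3,6,7,8,9]=30  [5,6,7,8,9]=6
  size 6 → [3,5,6,7,8,9]=36  [4,5,6,7,8,9]=6
  size 7 → [2,4,5,6,7,8,9]=6  [3,4,5,6,7,8,9]=42
  size 8 → [1,2,4,5,6,7,8,9]=6  [2,3,4,5,6,7,8,9]=48
  first=0(m) contributes 54
  first=3(l) contributes 6
|[w]| = 60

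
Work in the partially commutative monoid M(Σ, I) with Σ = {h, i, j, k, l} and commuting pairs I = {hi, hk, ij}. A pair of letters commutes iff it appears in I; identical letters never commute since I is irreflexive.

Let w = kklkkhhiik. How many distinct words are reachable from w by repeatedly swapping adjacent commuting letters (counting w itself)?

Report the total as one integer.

21

#0=k has no predecessor
#1=k depends on [0:k]
#2=l depends on [1:k]
#3=k depends on [2:l]
#4=k depends on [3:k]
#5=h depends on [2:l]
#6=h depends on [5:h]
#7=i depends on [4:k]
#8=i depends on [7:i]
#9=k depends on [8:i]
sources: [0:k]
N(rest) = Σ N(rest − s) over sources s of rest; N(one piece) = 1:
  size 1 → [6]=1  [9]=1
  size 2 → [5,6]=1  [6,9]=2  [8,9]=1
  size 3 → [5,6,9]=3  [6,8,9]=3  [7,8,9]=1
  size 4 → [4,7,8,9]=1  [5,6,8,9]=6  [6,7,8,9]=4
  size 5 → [3,4,7,8,9]=1  [4,6,7,8,9]=5  [5,6,7,8,9]=10
  size 6 → [3,4,6,7,8,9]=6  [4,5,6,7,8,9]=15
  size 7 → [3,4,5,6,7,8,9]=21
  size 8 → [2,3,4,5,6,7,8,9]=21
  first=0(k) contributes 21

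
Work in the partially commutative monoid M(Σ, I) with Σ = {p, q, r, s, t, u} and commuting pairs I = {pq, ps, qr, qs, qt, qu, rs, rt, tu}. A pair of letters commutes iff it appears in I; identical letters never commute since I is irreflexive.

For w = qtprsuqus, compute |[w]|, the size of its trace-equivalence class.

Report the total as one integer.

#0=q has no predecessor
#1=t has no predecessor
#2=p depends on [1:t]
#3=r depends on [2:p]
#4=s depends on [1:t]
#5=u depends on [3:r, 4:s]
#6=q depends on [0:q]
#7=u depends on [5:u]
#8=s depends on [7:u]
sources: [0:q, 1:t]
N(rest) = Σ N(rest − s) over sources s of rest; N(one piece) = 1:
  size 1 → [6]=1  [8]=1
  size 2 → [0,6]=1  [6,8]=2  [7,8]=1
  size 3 → [0,6,8]=3  [5,7,8]=1  [6,7,8]=3
  size 4 → [0,6,7,8]=6  [3,5,7,8]=1  [4,5,7,8]=1  [5,6,7,8]=4
  size 5 → [0,5,6,7,8]=10  [2,3,5,7,8]=1  [3,4,5,7,8]=2  [3,5,6,7,8]=5  [4,5,6,7,8]=5
  size 6 → [0,3,5,6,7,8]=15  [0,4,5,6,7,8]=15  [2,3,4,5,7,8]=3  [2,3,5,6,7,8]=6  [3,4,5,6,7,8]=12
  size 7 → [0,2,3,5,6,7,8]=21  [0,3,4,5,6,7,8]=42  [1,2,3,4,5,7,8]=3  [2,3,4,5,6,7,8]=21
  first=0(q) contributes 24
  first=1(t) contributes 84
|[w]| = 108

108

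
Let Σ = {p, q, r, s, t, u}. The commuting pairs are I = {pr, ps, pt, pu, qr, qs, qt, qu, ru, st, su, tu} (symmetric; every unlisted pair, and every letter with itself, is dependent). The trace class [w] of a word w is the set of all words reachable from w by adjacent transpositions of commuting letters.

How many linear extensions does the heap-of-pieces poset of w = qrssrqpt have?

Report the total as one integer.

drop 0:q onto floor
drop 1:r onto floor
drop 2:s onto {1:r}
drop 3:s onto {2:s}
drop 4:r onto {3:s}
drop 5:q onto {0:q}
drop 6:p onto {5:q}
drop 7:t onto {4:r}
ground layer = {0:q, 1:r}
drop-orders for the pieces not yet dropped (sum over which currently-grounded one goes next):
  1 to go: {6} 1  {7} 1
  2 to go: {4,7} 1  {5,6} 1  {6,7} 2
  3 to go: {0,5,6} 1  {3,4,7} 1  {4,6,7} 3  {5,6,7} 3
  4 to go: {0,5,6,7} 4  {2,3,4,7} 1  {3,4,6,7} 4  {4,5,6,7} 6
  5 to go: {0,4,5,6,7} 10  {1,2,3,4,7} 1  {2,3,4,6,7} 5  {3,4,5,6,7} 10
  6 to go: {0,3,4,5,6,7} 20  {1,2,3,4,6,7} 6  {2,3,4,5,6,7} 15
  if 0:q drops first: 21 orders
  if 1:r drops first: 35 orders
heap linearizations: 56

56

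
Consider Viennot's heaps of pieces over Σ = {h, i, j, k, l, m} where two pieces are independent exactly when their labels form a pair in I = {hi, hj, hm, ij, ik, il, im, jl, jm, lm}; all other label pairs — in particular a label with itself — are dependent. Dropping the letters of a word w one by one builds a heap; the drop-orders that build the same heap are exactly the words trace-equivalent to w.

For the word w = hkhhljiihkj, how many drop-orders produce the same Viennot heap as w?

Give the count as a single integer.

piece 0:h — minimal
piece 1:k rests on {0:h}
piece 2:h rests on {1:k}
piece 3:h rests on {2:h}
piece 4:l rests on {3:h}
piece 5:j rests on {1:k}
piece 6:i — minimal
piece 7:i rests on {6:i}
piece 8:h rests on {4:l}
piece 9:k rests on {5:j, 8:h}
piece 10:j rests on {9:k}
minimal pieces: {0:h, 6:i}
ways to finish when only these pieces remain (= sum over removing one remaining piece with nothing left below it):
  1 left: {7}→1  {10}→1
  2 left: {6,7}→1  {7,10}→2  {9,10}→1
  3 left: {5,9,10}→1  {6,7,10}→3  {7,9,10}→3  {8,9,10}→1
  4 left: {4,8,9,10}→1  {5,7,9,10}→4  {5,8,9,10}→2  {6,7,9,10}→6  {7,8,9,10}→4
  5 left: {3,4,8,9,10}→1  {4,5,8,9,10}→3  {4,7,8,9,10}→5  {5,6,7,9,10}→10  {5,7,8,9,10}→10  {6,7,8,9,10}→10
  6 left: {2,3,4,8,9,10}→1  {3,4,5,8,9,10}→4  {3,4,7,8,9,10}→6  {4,5,7,8,9,10}→18  {4,6,7,8,9,10}→15  {5,6,7,8,9,10}→30
  7 left: {2,3,4,5,8,9,10}→5  {2,3,4,7,8,9,10}→7  {3,4,5,7,8,9,10}→28  {3,4,6,7,8,9,10}→21  {4,5,6,7,8,9,10}→63
  8 left: {1,2,3,4,5,8,9,10}→5  {2,3,4,5,7,8,9,10}→40  {2,3,4,6,7,8,9,10}→28  {3,4,5,6,7,8,9,10}→112
  9 left: {0,1,2,3,4,5,8,9,10}→5  {1,2,3,4,5,7,8,9,10}→45  {2,3,4,5,6,7,8,9,10}→180
  placing 0:h first → 225 extensions
  placing 6:i first → 50 extensions
total linear extensions = 275

275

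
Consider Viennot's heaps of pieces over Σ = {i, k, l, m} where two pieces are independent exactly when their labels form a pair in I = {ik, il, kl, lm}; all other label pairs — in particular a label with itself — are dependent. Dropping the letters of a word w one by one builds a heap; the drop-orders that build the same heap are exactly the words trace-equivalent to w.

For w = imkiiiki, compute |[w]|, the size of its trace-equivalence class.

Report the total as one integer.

15

0(i) covers ∅
1(m) covers 0:i
2(k) covers 1:m
3(i) covers 1:m
4(i) covers 3:i
5(i) covers 4:i
6(k) covers 2:k
7(i) covers 5:i
floor of heap: 0:i
completions by unplaced set U, small U first (add the entries for U minus each lowest piece of U):
  |U|=1: {6}:1  {7}:1
  |U|=2: {2,6}:1  {5,7}:1  {6,7}:2
  |U|=3: {2,6,7}:3  {4,5,7}:1  {5,6,7}:3
  |U|=4: {2,5,6,7}:6  {3,4,5,7}:1  {4,5,6,7}:4
  |U|=5: {2,4,5,6,7}:10  {3,4,5,6,7}:5
  |U|=6: {2,3,4,5,6,7}:15
  start at 0(i): 15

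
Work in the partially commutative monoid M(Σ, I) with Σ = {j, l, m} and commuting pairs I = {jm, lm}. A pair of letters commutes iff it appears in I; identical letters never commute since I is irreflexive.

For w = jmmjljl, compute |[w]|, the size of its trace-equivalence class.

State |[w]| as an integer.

21

#0=j has no predecessor
#1=m has no predecessor
#2=m depends on [1:m]
#3=j depends on [0:j]
#4=l depends on [3:j]
#5=j depends on [4:l]
#6=l depends on [5:j]
sources: [0:j, 1:m]
N(rest) = Σ N(rest − s) over sources s of rest; N(one piece) = 1:
  size 1 → [2]=1  [6]=1
  size 2 → [1,2]=1  [2,6]=2  [5,6]=1
  size 3 → [1,2,6]=3  [2,5,6]=3  [4,5,6]=1
  size 4 → [1,2,5,6]=6  [2,4,5,6]=4  [3,4,5,6]=1
  size 5 → [0,3,4,5,6]=1  [1,2,4,5,6]=10  [2,3,4,5,6]=5
  first=0(j) contributes 15
  first=1(m) contributes 6
|[w]| = 21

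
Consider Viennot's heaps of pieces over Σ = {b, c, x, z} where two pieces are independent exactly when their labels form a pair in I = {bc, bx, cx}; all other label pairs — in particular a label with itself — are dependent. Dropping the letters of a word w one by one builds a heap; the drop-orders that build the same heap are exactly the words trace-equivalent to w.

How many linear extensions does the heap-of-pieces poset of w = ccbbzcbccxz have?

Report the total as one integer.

120

drop 0:c onto floor
drop 1:c onto {0:c}
drop 2:b onto floor
drop 3:b onto {2:b}
drop 4:z onto {1:c, 3:b}
drop 5:c onto {4:z}
drop 6:b onto {4:z}
drop 7:c onto {5:c}
drop 8:c onto {7:c}
drop 9:x onto {4:z}
drop 10:z onto {6:b, 8:c, 9:x}
ground layer = {0:c, 2:b}
drop-orders for the pieces not yet dropped (sum over which currently-grounded one goes next):
  1 to go: {10} 1
  2 to go: {6,10} 1  {8,10} 1  {9,10} 1
  3 to go: {6,8,10} 2  {6,9,10} 2  {7,8,10} 1  {8,9,10} 2
  4 to go: {5,7,8,10} 1  {6,7,8,10} 3  {6,8,9,10} 6  {7,8,9,10} 3
  5 to go: {5,6,7,8,10} 4  {5,7,8,9,10} 4  {6,7,8,9,10} 12
  6 to go: {5,6,7,8,9,10} 20
  7 to go: {4,5,6,7,8,9,10} 20
  8 to go: {1,4,5,6,7,8,9,10} 20  {3,4,5,6,7,8,9,10} 20
  9 to go: {0,1,4,5,6,7,8,9,10} 20  {1,3,4,5,6,7,8,9,10} 40  {2,3,4,5,6,7,8,9,10} 20
  if 0:c drops first: 60 orders
  if 2:b drops first: 60 orders
heap linearizations: 120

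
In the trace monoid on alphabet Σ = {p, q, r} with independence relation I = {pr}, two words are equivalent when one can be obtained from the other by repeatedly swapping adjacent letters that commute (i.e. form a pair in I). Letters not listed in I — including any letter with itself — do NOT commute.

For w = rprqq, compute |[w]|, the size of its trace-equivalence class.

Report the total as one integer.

3

0(r) covers ∅
1(p) covers ∅
2(r) covers 0:r
3(q) covers 1:p, 2:r
4(q) covers 3:q
floor of heap: 0:r, 1:p
completions by unplaced set U, small U first (add the entries for U minus each lowest piece of U):
  |U|=1: {4}:1
  |U|=2: {3,4}:1
  |U|=3: {1,3,4}:1  {2,3,4}:1
  start at 0(r): 2
  start at 1(p): 1
sum over floor = 3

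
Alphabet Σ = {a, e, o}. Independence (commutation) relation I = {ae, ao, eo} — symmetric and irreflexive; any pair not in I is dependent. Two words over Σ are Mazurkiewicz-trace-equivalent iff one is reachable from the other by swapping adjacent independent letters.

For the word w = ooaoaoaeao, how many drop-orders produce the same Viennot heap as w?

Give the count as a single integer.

#0=o has no predecessor
#1=o depends on [0:o]
#2=a has no predecessor
#3=o depends on [1:o]
#4=a depends on [2:a]
#5=o depends on [3:o]
#6=a depends on [4:a]
#7=e has no predecessor
#8=a depends on [6:a]
#9=o depends on [5:o]
sources: [0:o, 2:a, 7:e]
N(rest) = Σ N(rest − s) over sources s of rest; N(one piece) = 1:
  size 1 → [7]=1  [8]=1  [9]=1
  size 2 → [5,9]=1  [6,8]=1  [7,8]=2  [7,9]=2  [8,9]=2
  size 3 → [3,5,9]=1  [4,6,8]=1  [5,7,9]=3  [5,8,9]=3  [6,7,8]=3  [6,8,9]=3  [7,8,9]=6
  size 4 → [1,3,5,9]=1  [2,4,6,8]=1  [3,5,7,9]=4  [3,5,8,9]=4  [4,6,7,8]=4  [4,6,8,9]=4  [5,6,8,9]=6  [5,7,8,9]=12  [6,7,8,9]=12
  size 5 → [0,1,3,5,9]=1  [1,3,5,7,9]=5  [1,3,5,8,9]=5  [2,4,6,7,8]=5  [2,4,6,8,9]=5  [3,5,6,8,9]=10  [3,5,7,8,9]=20  [4,5,6,8,9]=10  [4,6,7,8,9]=20  [5,6,7,8,9]=30
  size 6 → [0,1,3,5,7,9]=6  [0,1,3,5,8,9]=6  [1,3,5,6,8,9]=15  [1,3,5,7,8,9]=30  [2,4,5,6,8,9]=15  [2,4,6,7,8,9]=30  [3,4,5,6,8,9]=20  [3,5,6,7,8,9]=60  [4,5,6,7,8,9]=60
  size 7 → [0,1,3,5,6,8,9]=21  [0,1,3,5,7,8,9]=42  [1,3,4,5,6,8,9]=35  [1,3,5,6,7,8,9]=105  [2,3,4,5,6,8,9]=35  [2,4,5,6,7,8,9]=105  [3,4,5,6,7,8,9]=140
  size 8 → [0,1,3,4,5,6,8,9]=56  [0,1,3,5,6,7,8,9]=168  [1,2,3,4,5,6,8,9]=70  [1,3,4,5,6,7,8,9]=280  [2,3,4,5,6,7,8,9]=280
  first=0(o) contributes 630
  first=2(a) contributes 504
  first=7(e) contributes 126
|[w]| = 1260

1260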